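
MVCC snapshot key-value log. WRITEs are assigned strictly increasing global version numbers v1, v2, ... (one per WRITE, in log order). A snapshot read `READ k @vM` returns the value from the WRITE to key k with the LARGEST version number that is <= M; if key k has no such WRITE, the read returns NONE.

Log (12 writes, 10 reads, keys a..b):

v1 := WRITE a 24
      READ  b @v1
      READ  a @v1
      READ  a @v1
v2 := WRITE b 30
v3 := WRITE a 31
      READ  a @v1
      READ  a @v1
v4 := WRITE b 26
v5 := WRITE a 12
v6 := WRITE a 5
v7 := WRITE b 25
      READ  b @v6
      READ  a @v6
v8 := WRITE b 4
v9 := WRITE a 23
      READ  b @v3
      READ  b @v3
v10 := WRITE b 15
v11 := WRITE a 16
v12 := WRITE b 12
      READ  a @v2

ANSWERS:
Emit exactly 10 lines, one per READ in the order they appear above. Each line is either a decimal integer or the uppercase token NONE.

v1: WRITE a=24  (a history now [(1, 24)])
READ b @v1: history=[] -> no version <= 1 -> NONE
READ a @v1: history=[(1, 24)] -> pick v1 -> 24
READ a @v1: history=[(1, 24)] -> pick v1 -> 24
v2: WRITE b=30  (b history now [(2, 30)])
v3: WRITE a=31  (a history now [(1, 24), (3, 31)])
READ a @v1: history=[(1, 24), (3, 31)] -> pick v1 -> 24
READ a @v1: history=[(1, 24), (3, 31)] -> pick v1 -> 24
v4: WRITE b=26  (b history now [(2, 30), (4, 26)])
v5: WRITE a=12  (a history now [(1, 24), (3, 31), (5, 12)])
v6: WRITE a=5  (a history now [(1, 24), (3, 31), (5, 12), (6, 5)])
v7: WRITE b=25  (b history now [(2, 30), (4, 26), (7, 25)])
READ b @v6: history=[(2, 30), (4, 26), (7, 25)] -> pick v4 -> 26
READ a @v6: history=[(1, 24), (3, 31), (5, 12), (6, 5)] -> pick v6 -> 5
v8: WRITE b=4  (b history now [(2, 30), (4, 26), (7, 25), (8, 4)])
v9: WRITE a=23  (a history now [(1, 24), (3, 31), (5, 12), (6, 5), (9, 23)])
READ b @v3: history=[(2, 30), (4, 26), (7, 25), (8, 4)] -> pick v2 -> 30
READ b @v3: history=[(2, 30), (4, 26), (7, 25), (8, 4)] -> pick v2 -> 30
v10: WRITE b=15  (b history now [(2, 30), (4, 26), (7, 25), (8, 4), (10, 15)])
v11: WRITE a=16  (a history now [(1, 24), (3, 31), (5, 12), (6, 5), (9, 23), (11, 16)])
v12: WRITE b=12  (b history now [(2, 30), (4, 26), (7, 25), (8, 4), (10, 15), (12, 12)])
READ a @v2: history=[(1, 24), (3, 31), (5, 12), (6, 5), (9, 23), (11, 16)] -> pick v1 -> 24

Answer: NONE
24
24
24
24
26
5
30
30
24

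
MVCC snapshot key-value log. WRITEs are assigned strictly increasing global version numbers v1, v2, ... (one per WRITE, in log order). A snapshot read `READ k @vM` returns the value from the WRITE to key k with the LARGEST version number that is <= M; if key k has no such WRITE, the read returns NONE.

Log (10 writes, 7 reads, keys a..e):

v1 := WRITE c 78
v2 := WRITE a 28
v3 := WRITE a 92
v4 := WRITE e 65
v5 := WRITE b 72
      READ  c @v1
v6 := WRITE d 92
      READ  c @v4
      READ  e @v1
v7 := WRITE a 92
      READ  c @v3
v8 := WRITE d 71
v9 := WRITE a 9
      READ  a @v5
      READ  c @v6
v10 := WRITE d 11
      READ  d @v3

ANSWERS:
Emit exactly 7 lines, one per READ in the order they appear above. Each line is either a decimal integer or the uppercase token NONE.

Answer: 78
78
NONE
78
92
78
NONE

Derivation:
v1: WRITE c=78  (c history now [(1, 78)])
v2: WRITE a=28  (a history now [(2, 28)])
v3: WRITE a=92  (a history now [(2, 28), (3, 92)])
v4: WRITE e=65  (e history now [(4, 65)])
v5: WRITE b=72  (b history now [(5, 72)])
READ c @v1: history=[(1, 78)] -> pick v1 -> 78
v6: WRITE d=92  (d history now [(6, 92)])
READ c @v4: history=[(1, 78)] -> pick v1 -> 78
READ e @v1: history=[(4, 65)] -> no version <= 1 -> NONE
v7: WRITE a=92  (a history now [(2, 28), (3, 92), (7, 92)])
READ c @v3: history=[(1, 78)] -> pick v1 -> 78
v8: WRITE d=71  (d history now [(6, 92), (8, 71)])
v9: WRITE a=9  (a history now [(2, 28), (3, 92), (7, 92), (9, 9)])
READ a @v5: history=[(2, 28), (3, 92), (7, 92), (9, 9)] -> pick v3 -> 92
READ c @v6: history=[(1, 78)] -> pick v1 -> 78
v10: WRITE d=11  (d history now [(6, 92), (8, 71), (10, 11)])
READ d @v3: history=[(6, 92), (8, 71), (10, 11)] -> no version <= 3 -> NONE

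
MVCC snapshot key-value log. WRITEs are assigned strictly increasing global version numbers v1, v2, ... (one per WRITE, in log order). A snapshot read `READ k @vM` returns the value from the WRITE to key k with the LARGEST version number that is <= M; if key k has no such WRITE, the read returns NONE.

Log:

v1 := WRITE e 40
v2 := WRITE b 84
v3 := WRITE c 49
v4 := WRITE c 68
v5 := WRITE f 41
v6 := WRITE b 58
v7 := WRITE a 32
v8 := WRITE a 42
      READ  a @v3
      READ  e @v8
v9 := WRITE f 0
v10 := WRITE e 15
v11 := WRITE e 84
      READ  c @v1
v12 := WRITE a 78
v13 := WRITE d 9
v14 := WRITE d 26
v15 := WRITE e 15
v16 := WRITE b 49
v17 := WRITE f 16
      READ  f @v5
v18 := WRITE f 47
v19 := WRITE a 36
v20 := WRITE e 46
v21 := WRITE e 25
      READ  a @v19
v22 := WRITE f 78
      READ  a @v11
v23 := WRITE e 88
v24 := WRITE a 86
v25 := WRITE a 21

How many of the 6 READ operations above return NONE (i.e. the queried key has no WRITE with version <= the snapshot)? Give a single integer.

Answer: 2

Derivation:
v1: WRITE e=40  (e history now [(1, 40)])
v2: WRITE b=84  (b history now [(2, 84)])
v3: WRITE c=49  (c history now [(3, 49)])
v4: WRITE c=68  (c history now [(3, 49), (4, 68)])
v5: WRITE f=41  (f history now [(5, 41)])
v6: WRITE b=58  (b history now [(2, 84), (6, 58)])
v7: WRITE a=32  (a history now [(7, 32)])
v8: WRITE a=42  (a history now [(7, 32), (8, 42)])
READ a @v3: history=[(7, 32), (8, 42)] -> no version <= 3 -> NONE
READ e @v8: history=[(1, 40)] -> pick v1 -> 40
v9: WRITE f=0  (f history now [(5, 41), (9, 0)])
v10: WRITE e=15  (e history now [(1, 40), (10, 15)])
v11: WRITE e=84  (e history now [(1, 40), (10, 15), (11, 84)])
READ c @v1: history=[(3, 49), (4, 68)] -> no version <= 1 -> NONE
v12: WRITE a=78  (a history now [(7, 32), (8, 42), (12, 78)])
v13: WRITE d=9  (d history now [(13, 9)])
v14: WRITE d=26  (d history now [(13, 9), (14, 26)])
v15: WRITE e=15  (e history now [(1, 40), (10, 15), (11, 84), (15, 15)])
v16: WRITE b=49  (b history now [(2, 84), (6, 58), (16, 49)])
v17: WRITE f=16  (f history now [(5, 41), (9, 0), (17, 16)])
READ f @v5: history=[(5, 41), (9, 0), (17, 16)] -> pick v5 -> 41
v18: WRITE f=47  (f history now [(5, 41), (9, 0), (17, 16), (18, 47)])
v19: WRITE a=36  (a history now [(7, 32), (8, 42), (12, 78), (19, 36)])
v20: WRITE e=46  (e history now [(1, 40), (10, 15), (11, 84), (15, 15), (20, 46)])
v21: WRITE e=25  (e history now [(1, 40), (10, 15), (11, 84), (15, 15), (20, 46), (21, 25)])
READ a @v19: history=[(7, 32), (8, 42), (12, 78), (19, 36)] -> pick v19 -> 36
v22: WRITE f=78  (f history now [(5, 41), (9, 0), (17, 16), (18, 47), (22, 78)])
READ a @v11: history=[(7, 32), (8, 42), (12, 78), (19, 36)] -> pick v8 -> 42
v23: WRITE e=88  (e history now [(1, 40), (10, 15), (11, 84), (15, 15), (20, 46), (21, 25), (23, 88)])
v24: WRITE a=86  (a history now [(7, 32), (8, 42), (12, 78), (19, 36), (24, 86)])
v25: WRITE a=21  (a history now [(7, 32), (8, 42), (12, 78), (19, 36), (24, 86), (25, 21)])
Read results in order: ['NONE', '40', 'NONE', '41', '36', '42']
NONE count = 2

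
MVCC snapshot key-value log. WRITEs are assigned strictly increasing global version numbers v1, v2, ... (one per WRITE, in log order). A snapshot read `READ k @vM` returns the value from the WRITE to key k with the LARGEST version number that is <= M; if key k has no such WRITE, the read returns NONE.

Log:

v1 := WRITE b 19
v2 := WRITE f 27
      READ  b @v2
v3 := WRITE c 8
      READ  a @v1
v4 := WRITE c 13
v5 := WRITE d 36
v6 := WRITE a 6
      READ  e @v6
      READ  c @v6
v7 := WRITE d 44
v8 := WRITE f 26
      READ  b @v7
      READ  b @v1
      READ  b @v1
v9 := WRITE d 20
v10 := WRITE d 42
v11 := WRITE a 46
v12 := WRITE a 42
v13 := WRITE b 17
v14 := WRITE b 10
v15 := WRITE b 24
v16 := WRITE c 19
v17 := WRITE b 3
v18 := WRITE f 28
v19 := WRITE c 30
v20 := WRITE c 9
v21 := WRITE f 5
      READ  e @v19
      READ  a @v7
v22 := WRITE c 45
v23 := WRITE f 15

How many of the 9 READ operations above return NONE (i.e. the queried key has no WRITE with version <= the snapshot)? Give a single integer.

v1: WRITE b=19  (b history now [(1, 19)])
v2: WRITE f=27  (f history now [(2, 27)])
READ b @v2: history=[(1, 19)] -> pick v1 -> 19
v3: WRITE c=8  (c history now [(3, 8)])
READ a @v1: history=[] -> no version <= 1 -> NONE
v4: WRITE c=13  (c history now [(3, 8), (4, 13)])
v5: WRITE d=36  (d history now [(5, 36)])
v6: WRITE a=6  (a history now [(6, 6)])
READ e @v6: history=[] -> no version <= 6 -> NONE
READ c @v6: history=[(3, 8), (4, 13)] -> pick v4 -> 13
v7: WRITE d=44  (d history now [(5, 36), (7, 44)])
v8: WRITE f=26  (f history now [(2, 27), (8, 26)])
READ b @v7: history=[(1, 19)] -> pick v1 -> 19
READ b @v1: history=[(1, 19)] -> pick v1 -> 19
READ b @v1: history=[(1, 19)] -> pick v1 -> 19
v9: WRITE d=20  (d history now [(5, 36), (7, 44), (9, 20)])
v10: WRITE d=42  (d history now [(5, 36), (7, 44), (9, 20), (10, 42)])
v11: WRITE a=46  (a history now [(6, 6), (11, 46)])
v12: WRITE a=42  (a history now [(6, 6), (11, 46), (12, 42)])
v13: WRITE b=17  (b history now [(1, 19), (13, 17)])
v14: WRITE b=10  (b history now [(1, 19), (13, 17), (14, 10)])
v15: WRITE b=24  (b history now [(1, 19), (13, 17), (14, 10), (15, 24)])
v16: WRITE c=19  (c history now [(3, 8), (4, 13), (16, 19)])
v17: WRITE b=3  (b history now [(1, 19), (13, 17), (14, 10), (15, 24), (17, 3)])
v18: WRITE f=28  (f history now [(2, 27), (8, 26), (18, 28)])
v19: WRITE c=30  (c history now [(3, 8), (4, 13), (16, 19), (19, 30)])
v20: WRITE c=9  (c history now [(3, 8), (4, 13), (16, 19), (19, 30), (20, 9)])
v21: WRITE f=5  (f history now [(2, 27), (8, 26), (18, 28), (21, 5)])
READ e @v19: history=[] -> no version <= 19 -> NONE
READ a @v7: history=[(6, 6), (11, 46), (12, 42)] -> pick v6 -> 6
v22: WRITE c=45  (c history now [(3, 8), (4, 13), (16, 19), (19, 30), (20, 9), (22, 45)])
v23: WRITE f=15  (f history now [(2, 27), (8, 26), (18, 28), (21, 5), (23, 15)])
Read results in order: ['19', 'NONE', 'NONE', '13', '19', '19', '19', 'NONE', '6']
NONE count = 3

Answer: 3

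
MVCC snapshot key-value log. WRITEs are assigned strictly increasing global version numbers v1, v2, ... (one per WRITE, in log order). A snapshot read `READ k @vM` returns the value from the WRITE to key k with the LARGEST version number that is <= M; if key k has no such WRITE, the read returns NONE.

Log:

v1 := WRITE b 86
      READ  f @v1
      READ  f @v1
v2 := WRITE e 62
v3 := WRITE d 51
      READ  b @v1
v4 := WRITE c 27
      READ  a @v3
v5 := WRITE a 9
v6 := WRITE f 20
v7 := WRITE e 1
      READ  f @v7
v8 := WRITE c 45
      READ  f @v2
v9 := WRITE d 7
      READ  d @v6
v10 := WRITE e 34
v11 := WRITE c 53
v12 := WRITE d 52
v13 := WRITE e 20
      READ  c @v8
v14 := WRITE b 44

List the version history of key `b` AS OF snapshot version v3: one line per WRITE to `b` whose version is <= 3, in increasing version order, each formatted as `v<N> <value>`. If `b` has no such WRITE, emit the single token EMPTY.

Answer: v1 86

Derivation:
Scan writes for key=b with version <= 3:
  v1 WRITE b 86 -> keep
  v2 WRITE e 62 -> skip
  v3 WRITE d 51 -> skip
  v4 WRITE c 27 -> skip
  v5 WRITE a 9 -> skip
  v6 WRITE f 20 -> skip
  v7 WRITE e 1 -> skip
  v8 WRITE c 45 -> skip
  v9 WRITE d 7 -> skip
  v10 WRITE e 34 -> skip
  v11 WRITE c 53 -> skip
  v12 WRITE d 52 -> skip
  v13 WRITE e 20 -> skip
  v14 WRITE b 44 -> drop (> snap)
Collected: [(1, 86)]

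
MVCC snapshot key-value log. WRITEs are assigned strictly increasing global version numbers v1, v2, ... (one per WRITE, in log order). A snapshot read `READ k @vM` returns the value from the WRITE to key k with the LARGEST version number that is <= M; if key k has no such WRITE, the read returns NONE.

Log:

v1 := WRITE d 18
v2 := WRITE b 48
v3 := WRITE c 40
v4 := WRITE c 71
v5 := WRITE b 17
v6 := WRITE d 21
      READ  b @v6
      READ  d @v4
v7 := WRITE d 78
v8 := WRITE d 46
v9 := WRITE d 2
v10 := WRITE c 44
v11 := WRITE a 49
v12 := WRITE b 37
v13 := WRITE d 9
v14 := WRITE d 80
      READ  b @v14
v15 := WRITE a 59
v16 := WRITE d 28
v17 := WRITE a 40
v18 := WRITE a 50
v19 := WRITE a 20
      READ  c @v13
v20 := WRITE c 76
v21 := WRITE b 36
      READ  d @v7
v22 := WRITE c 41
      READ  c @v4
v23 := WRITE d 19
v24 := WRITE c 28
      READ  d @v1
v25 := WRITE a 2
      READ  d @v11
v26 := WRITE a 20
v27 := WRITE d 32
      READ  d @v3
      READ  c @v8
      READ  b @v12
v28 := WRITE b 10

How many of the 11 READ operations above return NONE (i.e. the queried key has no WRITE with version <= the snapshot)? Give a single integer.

Answer: 0

Derivation:
v1: WRITE d=18  (d history now [(1, 18)])
v2: WRITE b=48  (b history now [(2, 48)])
v3: WRITE c=40  (c history now [(3, 40)])
v4: WRITE c=71  (c history now [(3, 40), (4, 71)])
v5: WRITE b=17  (b history now [(2, 48), (5, 17)])
v6: WRITE d=21  (d history now [(1, 18), (6, 21)])
READ b @v6: history=[(2, 48), (5, 17)] -> pick v5 -> 17
READ d @v4: history=[(1, 18), (6, 21)] -> pick v1 -> 18
v7: WRITE d=78  (d history now [(1, 18), (6, 21), (7, 78)])
v8: WRITE d=46  (d history now [(1, 18), (6, 21), (7, 78), (8, 46)])
v9: WRITE d=2  (d history now [(1, 18), (6, 21), (7, 78), (8, 46), (9, 2)])
v10: WRITE c=44  (c history now [(3, 40), (4, 71), (10, 44)])
v11: WRITE a=49  (a history now [(11, 49)])
v12: WRITE b=37  (b history now [(2, 48), (5, 17), (12, 37)])
v13: WRITE d=9  (d history now [(1, 18), (6, 21), (7, 78), (8, 46), (9, 2), (13, 9)])
v14: WRITE d=80  (d history now [(1, 18), (6, 21), (7, 78), (8, 46), (9, 2), (13, 9), (14, 80)])
READ b @v14: history=[(2, 48), (5, 17), (12, 37)] -> pick v12 -> 37
v15: WRITE a=59  (a history now [(11, 49), (15, 59)])
v16: WRITE d=28  (d history now [(1, 18), (6, 21), (7, 78), (8, 46), (9, 2), (13, 9), (14, 80), (16, 28)])
v17: WRITE a=40  (a history now [(11, 49), (15, 59), (17, 40)])
v18: WRITE a=50  (a history now [(11, 49), (15, 59), (17, 40), (18, 50)])
v19: WRITE a=20  (a history now [(11, 49), (15, 59), (17, 40), (18, 50), (19, 20)])
READ c @v13: history=[(3, 40), (4, 71), (10, 44)] -> pick v10 -> 44
v20: WRITE c=76  (c history now [(3, 40), (4, 71), (10, 44), (20, 76)])
v21: WRITE b=36  (b history now [(2, 48), (5, 17), (12, 37), (21, 36)])
READ d @v7: history=[(1, 18), (6, 21), (7, 78), (8, 46), (9, 2), (13, 9), (14, 80), (16, 28)] -> pick v7 -> 78
v22: WRITE c=41  (c history now [(3, 40), (4, 71), (10, 44), (20, 76), (22, 41)])
READ c @v4: history=[(3, 40), (4, 71), (10, 44), (20, 76), (22, 41)] -> pick v4 -> 71
v23: WRITE d=19  (d history now [(1, 18), (6, 21), (7, 78), (8, 46), (9, 2), (13, 9), (14, 80), (16, 28), (23, 19)])
v24: WRITE c=28  (c history now [(3, 40), (4, 71), (10, 44), (20, 76), (22, 41), (24, 28)])
READ d @v1: history=[(1, 18), (6, 21), (7, 78), (8, 46), (9, 2), (13, 9), (14, 80), (16, 28), (23, 19)] -> pick v1 -> 18
v25: WRITE a=2  (a history now [(11, 49), (15, 59), (17, 40), (18, 50), (19, 20), (25, 2)])
READ d @v11: history=[(1, 18), (6, 21), (7, 78), (8, 46), (9, 2), (13, 9), (14, 80), (16, 28), (23, 19)] -> pick v9 -> 2
v26: WRITE a=20  (a history now [(11, 49), (15, 59), (17, 40), (18, 50), (19, 20), (25, 2), (26, 20)])
v27: WRITE d=32  (d history now [(1, 18), (6, 21), (7, 78), (8, 46), (9, 2), (13, 9), (14, 80), (16, 28), (23, 19), (27, 32)])
READ d @v3: history=[(1, 18), (6, 21), (7, 78), (8, 46), (9, 2), (13, 9), (14, 80), (16, 28), (23, 19), (27, 32)] -> pick v1 -> 18
READ c @v8: history=[(3, 40), (4, 71), (10, 44), (20, 76), (22, 41), (24, 28)] -> pick v4 -> 71
READ b @v12: history=[(2, 48), (5, 17), (12, 37), (21, 36)] -> pick v12 -> 37
v28: WRITE b=10  (b history now [(2, 48), (5, 17), (12, 37), (21, 36), (28, 10)])
Read results in order: ['17', '18', '37', '44', '78', '71', '18', '2', '18', '71', '37']
NONE count = 0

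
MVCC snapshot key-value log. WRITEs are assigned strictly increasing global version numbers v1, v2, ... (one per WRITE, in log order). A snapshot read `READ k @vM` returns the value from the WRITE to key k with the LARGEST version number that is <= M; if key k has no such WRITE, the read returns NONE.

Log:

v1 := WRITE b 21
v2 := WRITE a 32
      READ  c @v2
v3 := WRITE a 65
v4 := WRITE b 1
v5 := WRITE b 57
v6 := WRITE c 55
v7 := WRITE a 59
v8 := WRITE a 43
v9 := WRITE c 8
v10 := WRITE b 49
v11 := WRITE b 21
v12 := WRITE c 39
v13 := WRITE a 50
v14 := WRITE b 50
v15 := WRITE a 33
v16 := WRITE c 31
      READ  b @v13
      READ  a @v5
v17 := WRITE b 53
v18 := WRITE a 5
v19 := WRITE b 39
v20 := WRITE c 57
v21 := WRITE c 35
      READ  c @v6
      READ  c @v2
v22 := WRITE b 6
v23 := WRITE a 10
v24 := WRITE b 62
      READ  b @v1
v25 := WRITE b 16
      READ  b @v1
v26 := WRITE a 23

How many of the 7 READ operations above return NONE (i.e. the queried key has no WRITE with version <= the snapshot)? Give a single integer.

v1: WRITE b=21  (b history now [(1, 21)])
v2: WRITE a=32  (a history now [(2, 32)])
READ c @v2: history=[] -> no version <= 2 -> NONE
v3: WRITE a=65  (a history now [(2, 32), (3, 65)])
v4: WRITE b=1  (b history now [(1, 21), (4, 1)])
v5: WRITE b=57  (b history now [(1, 21), (4, 1), (5, 57)])
v6: WRITE c=55  (c history now [(6, 55)])
v7: WRITE a=59  (a history now [(2, 32), (3, 65), (7, 59)])
v8: WRITE a=43  (a history now [(2, 32), (3, 65), (7, 59), (8, 43)])
v9: WRITE c=8  (c history now [(6, 55), (9, 8)])
v10: WRITE b=49  (b history now [(1, 21), (4, 1), (5, 57), (10, 49)])
v11: WRITE b=21  (b history now [(1, 21), (4, 1), (5, 57), (10, 49), (11, 21)])
v12: WRITE c=39  (c history now [(6, 55), (9, 8), (12, 39)])
v13: WRITE a=50  (a history now [(2, 32), (3, 65), (7, 59), (8, 43), (13, 50)])
v14: WRITE b=50  (b history now [(1, 21), (4, 1), (5, 57), (10, 49), (11, 21), (14, 50)])
v15: WRITE a=33  (a history now [(2, 32), (3, 65), (7, 59), (8, 43), (13, 50), (15, 33)])
v16: WRITE c=31  (c history now [(6, 55), (9, 8), (12, 39), (16, 31)])
READ b @v13: history=[(1, 21), (4, 1), (5, 57), (10, 49), (11, 21), (14, 50)] -> pick v11 -> 21
READ a @v5: history=[(2, 32), (3, 65), (7, 59), (8, 43), (13, 50), (15, 33)] -> pick v3 -> 65
v17: WRITE b=53  (b history now [(1, 21), (4, 1), (5, 57), (10, 49), (11, 21), (14, 50), (17, 53)])
v18: WRITE a=5  (a history now [(2, 32), (3, 65), (7, 59), (8, 43), (13, 50), (15, 33), (18, 5)])
v19: WRITE b=39  (b history now [(1, 21), (4, 1), (5, 57), (10, 49), (11, 21), (14, 50), (17, 53), (19, 39)])
v20: WRITE c=57  (c history now [(6, 55), (9, 8), (12, 39), (16, 31), (20, 57)])
v21: WRITE c=35  (c history now [(6, 55), (9, 8), (12, 39), (16, 31), (20, 57), (21, 35)])
READ c @v6: history=[(6, 55), (9, 8), (12, 39), (16, 31), (20, 57), (21, 35)] -> pick v6 -> 55
READ c @v2: history=[(6, 55), (9, 8), (12, 39), (16, 31), (20, 57), (21, 35)] -> no version <= 2 -> NONE
v22: WRITE b=6  (b history now [(1, 21), (4, 1), (5, 57), (10, 49), (11, 21), (14, 50), (17, 53), (19, 39), (22, 6)])
v23: WRITE a=10  (a history now [(2, 32), (3, 65), (7, 59), (8, 43), (13, 50), (15, 33), (18, 5), (23, 10)])
v24: WRITE b=62  (b history now [(1, 21), (4, 1), (5, 57), (10, 49), (11, 21), (14, 50), (17, 53), (19, 39), (22, 6), (24, 62)])
READ b @v1: history=[(1, 21), (4, 1), (5, 57), (10, 49), (11, 21), (14, 50), (17, 53), (19, 39), (22, 6), (24, 62)] -> pick v1 -> 21
v25: WRITE b=16  (b history now [(1, 21), (4, 1), (5, 57), (10, 49), (11, 21), (14, 50), (17, 53), (19, 39), (22, 6), (24, 62), (25, 16)])
READ b @v1: history=[(1, 21), (4, 1), (5, 57), (10, 49), (11, 21), (14, 50), (17, 53), (19, 39), (22, 6), (24, 62), (25, 16)] -> pick v1 -> 21
v26: WRITE a=23  (a history now [(2, 32), (3, 65), (7, 59), (8, 43), (13, 50), (15, 33), (18, 5), (23, 10), (26, 23)])
Read results in order: ['NONE', '21', '65', '55', 'NONE', '21', '21']
NONE count = 2

Answer: 2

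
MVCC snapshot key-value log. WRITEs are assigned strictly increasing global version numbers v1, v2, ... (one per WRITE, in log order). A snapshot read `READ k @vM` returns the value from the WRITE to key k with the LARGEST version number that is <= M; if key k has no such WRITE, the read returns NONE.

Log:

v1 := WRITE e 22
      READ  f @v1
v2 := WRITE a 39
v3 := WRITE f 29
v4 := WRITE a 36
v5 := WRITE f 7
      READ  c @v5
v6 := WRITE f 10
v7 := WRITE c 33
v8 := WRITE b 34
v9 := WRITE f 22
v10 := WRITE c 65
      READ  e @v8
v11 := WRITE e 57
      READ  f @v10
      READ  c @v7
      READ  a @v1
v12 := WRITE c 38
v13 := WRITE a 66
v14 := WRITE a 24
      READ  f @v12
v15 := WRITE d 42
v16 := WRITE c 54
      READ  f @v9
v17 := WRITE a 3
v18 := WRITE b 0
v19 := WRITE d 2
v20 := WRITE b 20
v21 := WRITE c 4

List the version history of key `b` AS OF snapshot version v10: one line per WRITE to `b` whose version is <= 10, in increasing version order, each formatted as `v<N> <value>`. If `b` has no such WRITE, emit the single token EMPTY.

Scan writes for key=b with version <= 10:
  v1 WRITE e 22 -> skip
  v2 WRITE a 39 -> skip
  v3 WRITE f 29 -> skip
  v4 WRITE a 36 -> skip
  v5 WRITE f 7 -> skip
  v6 WRITE f 10 -> skip
  v7 WRITE c 33 -> skip
  v8 WRITE b 34 -> keep
  v9 WRITE f 22 -> skip
  v10 WRITE c 65 -> skip
  v11 WRITE e 57 -> skip
  v12 WRITE c 38 -> skip
  v13 WRITE a 66 -> skip
  v14 WRITE a 24 -> skip
  v15 WRITE d 42 -> skip
  v16 WRITE c 54 -> skip
  v17 WRITE a 3 -> skip
  v18 WRITE b 0 -> drop (> snap)
  v19 WRITE d 2 -> skip
  v20 WRITE b 20 -> drop (> snap)
  v21 WRITE c 4 -> skip
Collected: [(8, 34)]

Answer: v8 34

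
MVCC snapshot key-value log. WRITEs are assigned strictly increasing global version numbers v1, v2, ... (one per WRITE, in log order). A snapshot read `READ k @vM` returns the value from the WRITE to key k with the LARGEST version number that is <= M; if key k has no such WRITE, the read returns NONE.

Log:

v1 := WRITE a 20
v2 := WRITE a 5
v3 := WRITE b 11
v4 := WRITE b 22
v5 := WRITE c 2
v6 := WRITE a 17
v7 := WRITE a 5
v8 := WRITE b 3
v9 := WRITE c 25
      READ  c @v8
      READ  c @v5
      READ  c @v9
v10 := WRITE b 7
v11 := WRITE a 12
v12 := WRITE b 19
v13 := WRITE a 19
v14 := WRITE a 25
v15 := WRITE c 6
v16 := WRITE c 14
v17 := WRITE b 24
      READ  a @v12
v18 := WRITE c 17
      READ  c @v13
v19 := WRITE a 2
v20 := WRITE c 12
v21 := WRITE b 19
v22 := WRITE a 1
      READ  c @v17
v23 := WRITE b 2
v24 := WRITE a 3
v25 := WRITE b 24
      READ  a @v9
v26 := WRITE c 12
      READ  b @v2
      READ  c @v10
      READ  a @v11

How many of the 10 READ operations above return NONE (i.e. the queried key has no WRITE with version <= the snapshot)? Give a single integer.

Answer: 1

Derivation:
v1: WRITE a=20  (a history now [(1, 20)])
v2: WRITE a=5  (a history now [(1, 20), (2, 5)])
v3: WRITE b=11  (b history now [(3, 11)])
v4: WRITE b=22  (b history now [(3, 11), (4, 22)])
v5: WRITE c=2  (c history now [(5, 2)])
v6: WRITE a=17  (a history now [(1, 20), (2, 5), (6, 17)])
v7: WRITE a=5  (a history now [(1, 20), (2, 5), (6, 17), (7, 5)])
v8: WRITE b=3  (b history now [(3, 11), (4, 22), (8, 3)])
v9: WRITE c=25  (c history now [(5, 2), (9, 25)])
READ c @v8: history=[(5, 2), (9, 25)] -> pick v5 -> 2
READ c @v5: history=[(5, 2), (9, 25)] -> pick v5 -> 2
READ c @v9: history=[(5, 2), (9, 25)] -> pick v9 -> 25
v10: WRITE b=7  (b history now [(3, 11), (4, 22), (8, 3), (10, 7)])
v11: WRITE a=12  (a history now [(1, 20), (2, 5), (6, 17), (7, 5), (11, 12)])
v12: WRITE b=19  (b history now [(3, 11), (4, 22), (8, 3), (10, 7), (12, 19)])
v13: WRITE a=19  (a history now [(1, 20), (2, 5), (6, 17), (7, 5), (11, 12), (13, 19)])
v14: WRITE a=25  (a history now [(1, 20), (2, 5), (6, 17), (7, 5), (11, 12), (13, 19), (14, 25)])
v15: WRITE c=6  (c history now [(5, 2), (9, 25), (15, 6)])
v16: WRITE c=14  (c history now [(5, 2), (9, 25), (15, 6), (16, 14)])
v17: WRITE b=24  (b history now [(3, 11), (4, 22), (8, 3), (10, 7), (12, 19), (17, 24)])
READ a @v12: history=[(1, 20), (2, 5), (6, 17), (7, 5), (11, 12), (13, 19), (14, 25)] -> pick v11 -> 12
v18: WRITE c=17  (c history now [(5, 2), (9, 25), (15, 6), (16, 14), (18, 17)])
READ c @v13: history=[(5, 2), (9, 25), (15, 6), (16, 14), (18, 17)] -> pick v9 -> 25
v19: WRITE a=2  (a history now [(1, 20), (2, 5), (6, 17), (7, 5), (11, 12), (13, 19), (14, 25), (19, 2)])
v20: WRITE c=12  (c history now [(5, 2), (9, 25), (15, 6), (16, 14), (18, 17), (20, 12)])
v21: WRITE b=19  (b history now [(3, 11), (4, 22), (8, 3), (10, 7), (12, 19), (17, 24), (21, 19)])
v22: WRITE a=1  (a history now [(1, 20), (2, 5), (6, 17), (7, 5), (11, 12), (13, 19), (14, 25), (19, 2), (22, 1)])
READ c @v17: history=[(5, 2), (9, 25), (15, 6), (16, 14), (18, 17), (20, 12)] -> pick v16 -> 14
v23: WRITE b=2  (b history now [(3, 11), (4, 22), (8, 3), (10, 7), (12, 19), (17, 24), (21, 19), (23, 2)])
v24: WRITE a=3  (a history now [(1, 20), (2, 5), (6, 17), (7, 5), (11, 12), (13, 19), (14, 25), (19, 2), (22, 1), (24, 3)])
v25: WRITE b=24  (b history now [(3, 11), (4, 22), (8, 3), (10, 7), (12, 19), (17, 24), (21, 19), (23, 2), (25, 24)])
READ a @v9: history=[(1, 20), (2, 5), (6, 17), (7, 5), (11, 12), (13, 19), (14, 25), (19, 2), (22, 1), (24, 3)] -> pick v7 -> 5
v26: WRITE c=12  (c history now [(5, 2), (9, 25), (15, 6), (16, 14), (18, 17), (20, 12), (26, 12)])
READ b @v2: history=[(3, 11), (4, 22), (8, 3), (10, 7), (12, 19), (17, 24), (21, 19), (23, 2), (25, 24)] -> no version <= 2 -> NONE
READ c @v10: history=[(5, 2), (9, 25), (15, 6), (16, 14), (18, 17), (20, 12), (26, 12)] -> pick v9 -> 25
READ a @v11: history=[(1, 20), (2, 5), (6, 17), (7, 5), (11, 12), (13, 19), (14, 25), (19, 2), (22, 1), (24, 3)] -> pick v11 -> 12
Read results in order: ['2', '2', '25', '12', '25', '14', '5', 'NONE', '25', '12']
NONE count = 1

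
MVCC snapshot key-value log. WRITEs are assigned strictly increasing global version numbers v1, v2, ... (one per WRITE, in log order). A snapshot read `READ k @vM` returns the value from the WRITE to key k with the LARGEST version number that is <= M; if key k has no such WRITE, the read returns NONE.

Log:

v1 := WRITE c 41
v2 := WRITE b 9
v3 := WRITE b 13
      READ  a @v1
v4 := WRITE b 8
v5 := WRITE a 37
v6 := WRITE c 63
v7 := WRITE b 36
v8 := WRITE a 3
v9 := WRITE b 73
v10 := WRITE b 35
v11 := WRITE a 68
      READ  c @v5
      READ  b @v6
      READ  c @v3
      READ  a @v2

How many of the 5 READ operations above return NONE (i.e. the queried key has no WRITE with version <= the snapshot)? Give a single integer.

Answer: 2

Derivation:
v1: WRITE c=41  (c history now [(1, 41)])
v2: WRITE b=9  (b history now [(2, 9)])
v3: WRITE b=13  (b history now [(2, 9), (3, 13)])
READ a @v1: history=[] -> no version <= 1 -> NONE
v4: WRITE b=8  (b history now [(2, 9), (3, 13), (4, 8)])
v5: WRITE a=37  (a history now [(5, 37)])
v6: WRITE c=63  (c history now [(1, 41), (6, 63)])
v7: WRITE b=36  (b history now [(2, 9), (3, 13), (4, 8), (7, 36)])
v8: WRITE a=3  (a history now [(5, 37), (8, 3)])
v9: WRITE b=73  (b history now [(2, 9), (3, 13), (4, 8), (7, 36), (9, 73)])
v10: WRITE b=35  (b history now [(2, 9), (3, 13), (4, 8), (7, 36), (9, 73), (10, 35)])
v11: WRITE a=68  (a history now [(5, 37), (8, 3), (11, 68)])
READ c @v5: history=[(1, 41), (6, 63)] -> pick v1 -> 41
READ b @v6: history=[(2, 9), (3, 13), (4, 8), (7, 36), (9, 73), (10, 35)] -> pick v4 -> 8
READ c @v3: history=[(1, 41), (6, 63)] -> pick v1 -> 41
READ a @v2: history=[(5, 37), (8, 3), (11, 68)] -> no version <= 2 -> NONE
Read results in order: ['NONE', '41', '8', '41', 'NONE']
NONE count = 2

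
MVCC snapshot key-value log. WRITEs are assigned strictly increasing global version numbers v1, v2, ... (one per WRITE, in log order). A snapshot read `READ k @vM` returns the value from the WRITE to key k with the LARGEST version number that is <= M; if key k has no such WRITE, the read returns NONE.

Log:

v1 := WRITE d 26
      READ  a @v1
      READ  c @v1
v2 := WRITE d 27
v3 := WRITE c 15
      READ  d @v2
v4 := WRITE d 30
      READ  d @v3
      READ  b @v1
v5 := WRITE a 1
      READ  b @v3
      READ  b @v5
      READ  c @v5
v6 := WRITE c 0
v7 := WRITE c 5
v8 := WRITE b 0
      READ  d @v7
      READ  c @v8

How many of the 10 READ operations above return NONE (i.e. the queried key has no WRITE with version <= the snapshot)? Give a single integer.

v1: WRITE d=26  (d history now [(1, 26)])
READ a @v1: history=[] -> no version <= 1 -> NONE
READ c @v1: history=[] -> no version <= 1 -> NONE
v2: WRITE d=27  (d history now [(1, 26), (2, 27)])
v3: WRITE c=15  (c history now [(3, 15)])
READ d @v2: history=[(1, 26), (2, 27)] -> pick v2 -> 27
v4: WRITE d=30  (d history now [(1, 26), (2, 27), (4, 30)])
READ d @v3: history=[(1, 26), (2, 27), (4, 30)] -> pick v2 -> 27
READ b @v1: history=[] -> no version <= 1 -> NONE
v5: WRITE a=1  (a history now [(5, 1)])
READ b @v3: history=[] -> no version <= 3 -> NONE
READ b @v5: history=[] -> no version <= 5 -> NONE
READ c @v5: history=[(3, 15)] -> pick v3 -> 15
v6: WRITE c=0  (c history now [(3, 15), (6, 0)])
v7: WRITE c=5  (c history now [(3, 15), (6, 0), (7, 5)])
v8: WRITE b=0  (b history now [(8, 0)])
READ d @v7: history=[(1, 26), (2, 27), (4, 30)] -> pick v4 -> 30
READ c @v8: history=[(3, 15), (6, 0), (7, 5)] -> pick v7 -> 5
Read results in order: ['NONE', 'NONE', '27', '27', 'NONE', 'NONE', 'NONE', '15', '30', '5']
NONE count = 5

Answer: 5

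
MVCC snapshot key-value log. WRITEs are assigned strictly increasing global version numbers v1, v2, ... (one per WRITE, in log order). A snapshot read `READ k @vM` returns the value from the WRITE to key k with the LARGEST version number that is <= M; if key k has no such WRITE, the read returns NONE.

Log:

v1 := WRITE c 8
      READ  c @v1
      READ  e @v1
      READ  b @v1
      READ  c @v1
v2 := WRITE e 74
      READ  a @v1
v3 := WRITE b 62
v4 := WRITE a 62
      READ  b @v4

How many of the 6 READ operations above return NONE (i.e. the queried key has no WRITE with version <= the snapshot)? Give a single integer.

v1: WRITE c=8  (c history now [(1, 8)])
READ c @v1: history=[(1, 8)] -> pick v1 -> 8
READ e @v1: history=[] -> no version <= 1 -> NONE
READ b @v1: history=[] -> no version <= 1 -> NONE
READ c @v1: history=[(1, 8)] -> pick v1 -> 8
v2: WRITE e=74  (e history now [(2, 74)])
READ a @v1: history=[] -> no version <= 1 -> NONE
v3: WRITE b=62  (b history now [(3, 62)])
v4: WRITE a=62  (a history now [(4, 62)])
READ b @v4: history=[(3, 62)] -> pick v3 -> 62
Read results in order: ['8', 'NONE', 'NONE', '8', 'NONE', '62']
NONE count = 3

Answer: 3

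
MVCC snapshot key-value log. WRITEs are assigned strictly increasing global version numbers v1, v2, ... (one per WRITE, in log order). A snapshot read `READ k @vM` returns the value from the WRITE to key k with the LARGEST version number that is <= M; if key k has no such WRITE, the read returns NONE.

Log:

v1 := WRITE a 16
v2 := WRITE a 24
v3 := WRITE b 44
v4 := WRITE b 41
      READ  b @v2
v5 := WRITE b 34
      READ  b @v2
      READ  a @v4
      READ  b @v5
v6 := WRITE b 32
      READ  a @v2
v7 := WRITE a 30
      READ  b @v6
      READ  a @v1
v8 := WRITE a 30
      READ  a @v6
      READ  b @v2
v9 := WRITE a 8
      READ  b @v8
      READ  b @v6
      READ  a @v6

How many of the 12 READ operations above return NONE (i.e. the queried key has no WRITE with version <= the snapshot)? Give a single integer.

v1: WRITE a=16  (a history now [(1, 16)])
v2: WRITE a=24  (a history now [(1, 16), (2, 24)])
v3: WRITE b=44  (b history now [(3, 44)])
v4: WRITE b=41  (b history now [(3, 44), (4, 41)])
READ b @v2: history=[(3, 44), (4, 41)] -> no version <= 2 -> NONE
v5: WRITE b=34  (b history now [(3, 44), (4, 41), (5, 34)])
READ b @v2: history=[(3, 44), (4, 41), (5, 34)] -> no version <= 2 -> NONE
READ a @v4: history=[(1, 16), (2, 24)] -> pick v2 -> 24
READ b @v5: history=[(3, 44), (4, 41), (5, 34)] -> pick v5 -> 34
v6: WRITE b=32  (b history now [(3, 44), (4, 41), (5, 34), (6, 32)])
READ a @v2: history=[(1, 16), (2, 24)] -> pick v2 -> 24
v7: WRITE a=30  (a history now [(1, 16), (2, 24), (7, 30)])
READ b @v6: history=[(3, 44), (4, 41), (5, 34), (6, 32)] -> pick v6 -> 32
READ a @v1: history=[(1, 16), (2, 24), (7, 30)] -> pick v1 -> 16
v8: WRITE a=30  (a history now [(1, 16), (2, 24), (7, 30), (8, 30)])
READ a @v6: history=[(1, 16), (2, 24), (7, 30), (8, 30)] -> pick v2 -> 24
READ b @v2: history=[(3, 44), (4, 41), (5, 34), (6, 32)] -> no version <= 2 -> NONE
v9: WRITE a=8  (a history now [(1, 16), (2, 24), (7, 30), (8, 30), (9, 8)])
READ b @v8: history=[(3, 44), (4, 41), (5, 34), (6, 32)] -> pick v6 -> 32
READ b @v6: history=[(3, 44), (4, 41), (5, 34), (6, 32)] -> pick v6 -> 32
READ a @v6: history=[(1, 16), (2, 24), (7, 30), (8, 30), (9, 8)] -> pick v2 -> 24
Read results in order: ['NONE', 'NONE', '24', '34', '24', '32', '16', '24', 'NONE', '32', '32', '24']
NONE count = 3

Answer: 3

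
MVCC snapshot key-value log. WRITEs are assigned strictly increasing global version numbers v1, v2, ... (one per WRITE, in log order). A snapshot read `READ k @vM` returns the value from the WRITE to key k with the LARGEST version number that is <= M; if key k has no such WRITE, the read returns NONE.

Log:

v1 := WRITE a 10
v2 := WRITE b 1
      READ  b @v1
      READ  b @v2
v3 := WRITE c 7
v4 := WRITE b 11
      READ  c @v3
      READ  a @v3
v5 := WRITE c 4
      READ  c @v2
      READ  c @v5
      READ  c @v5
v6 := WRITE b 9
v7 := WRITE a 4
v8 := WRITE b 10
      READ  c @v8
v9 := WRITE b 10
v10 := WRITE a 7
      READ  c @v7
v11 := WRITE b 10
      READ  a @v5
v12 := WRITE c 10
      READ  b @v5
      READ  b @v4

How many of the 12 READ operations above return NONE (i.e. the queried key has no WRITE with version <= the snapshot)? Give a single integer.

Answer: 2

Derivation:
v1: WRITE a=10  (a history now [(1, 10)])
v2: WRITE b=1  (b history now [(2, 1)])
READ b @v1: history=[(2, 1)] -> no version <= 1 -> NONE
READ b @v2: history=[(2, 1)] -> pick v2 -> 1
v3: WRITE c=7  (c history now [(3, 7)])
v4: WRITE b=11  (b history now [(2, 1), (4, 11)])
READ c @v3: history=[(3, 7)] -> pick v3 -> 7
READ a @v3: history=[(1, 10)] -> pick v1 -> 10
v5: WRITE c=4  (c history now [(3, 7), (5, 4)])
READ c @v2: history=[(3, 7), (5, 4)] -> no version <= 2 -> NONE
READ c @v5: history=[(3, 7), (5, 4)] -> pick v5 -> 4
READ c @v5: history=[(3, 7), (5, 4)] -> pick v5 -> 4
v6: WRITE b=9  (b history now [(2, 1), (4, 11), (6, 9)])
v7: WRITE a=4  (a history now [(1, 10), (7, 4)])
v8: WRITE b=10  (b history now [(2, 1), (4, 11), (6, 9), (8, 10)])
READ c @v8: history=[(3, 7), (5, 4)] -> pick v5 -> 4
v9: WRITE b=10  (b history now [(2, 1), (4, 11), (6, 9), (8, 10), (9, 10)])
v10: WRITE a=7  (a history now [(1, 10), (7, 4), (10, 7)])
READ c @v7: history=[(3, 7), (5, 4)] -> pick v5 -> 4
v11: WRITE b=10  (b history now [(2, 1), (4, 11), (6, 9), (8, 10), (9, 10), (11, 10)])
READ a @v5: history=[(1, 10), (7, 4), (10, 7)] -> pick v1 -> 10
v12: WRITE c=10  (c history now [(3, 7), (5, 4), (12, 10)])
READ b @v5: history=[(2, 1), (4, 11), (6, 9), (8, 10), (9, 10), (11, 10)] -> pick v4 -> 11
READ b @v4: history=[(2, 1), (4, 11), (6, 9), (8, 10), (9, 10), (11, 10)] -> pick v4 -> 11
Read results in order: ['NONE', '1', '7', '10', 'NONE', '4', '4', '4', '4', '10', '11', '11']
NONE count = 2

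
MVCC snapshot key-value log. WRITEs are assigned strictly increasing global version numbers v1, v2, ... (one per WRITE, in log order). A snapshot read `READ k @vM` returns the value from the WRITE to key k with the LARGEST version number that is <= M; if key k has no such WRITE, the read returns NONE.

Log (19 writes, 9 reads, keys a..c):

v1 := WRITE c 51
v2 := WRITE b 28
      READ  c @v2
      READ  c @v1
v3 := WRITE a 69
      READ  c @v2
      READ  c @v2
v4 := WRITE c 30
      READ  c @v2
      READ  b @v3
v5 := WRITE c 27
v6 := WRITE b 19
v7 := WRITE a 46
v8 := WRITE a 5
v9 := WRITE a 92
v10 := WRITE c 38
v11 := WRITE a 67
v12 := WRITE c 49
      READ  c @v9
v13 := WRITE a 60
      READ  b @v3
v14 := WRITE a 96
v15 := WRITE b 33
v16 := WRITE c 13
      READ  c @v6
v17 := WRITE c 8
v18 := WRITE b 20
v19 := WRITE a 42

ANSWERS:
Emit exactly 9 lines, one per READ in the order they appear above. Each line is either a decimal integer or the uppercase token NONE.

v1: WRITE c=51  (c history now [(1, 51)])
v2: WRITE b=28  (b history now [(2, 28)])
READ c @v2: history=[(1, 51)] -> pick v1 -> 51
READ c @v1: history=[(1, 51)] -> pick v1 -> 51
v3: WRITE a=69  (a history now [(3, 69)])
READ c @v2: history=[(1, 51)] -> pick v1 -> 51
READ c @v2: history=[(1, 51)] -> pick v1 -> 51
v4: WRITE c=30  (c history now [(1, 51), (4, 30)])
READ c @v2: history=[(1, 51), (4, 30)] -> pick v1 -> 51
READ b @v3: history=[(2, 28)] -> pick v2 -> 28
v5: WRITE c=27  (c history now [(1, 51), (4, 30), (5, 27)])
v6: WRITE b=19  (b history now [(2, 28), (6, 19)])
v7: WRITE a=46  (a history now [(3, 69), (7, 46)])
v8: WRITE a=5  (a history now [(3, 69), (7, 46), (8, 5)])
v9: WRITE a=92  (a history now [(3, 69), (7, 46), (8, 5), (9, 92)])
v10: WRITE c=38  (c history now [(1, 51), (4, 30), (5, 27), (10, 38)])
v11: WRITE a=67  (a history now [(3, 69), (7, 46), (8, 5), (9, 92), (11, 67)])
v12: WRITE c=49  (c history now [(1, 51), (4, 30), (5, 27), (10, 38), (12, 49)])
READ c @v9: history=[(1, 51), (4, 30), (5, 27), (10, 38), (12, 49)] -> pick v5 -> 27
v13: WRITE a=60  (a history now [(3, 69), (7, 46), (8, 5), (9, 92), (11, 67), (13, 60)])
READ b @v3: history=[(2, 28), (6, 19)] -> pick v2 -> 28
v14: WRITE a=96  (a history now [(3, 69), (7, 46), (8, 5), (9, 92), (11, 67), (13, 60), (14, 96)])
v15: WRITE b=33  (b history now [(2, 28), (6, 19), (15, 33)])
v16: WRITE c=13  (c history now [(1, 51), (4, 30), (5, 27), (10, 38), (12, 49), (16, 13)])
READ c @v6: history=[(1, 51), (4, 30), (5, 27), (10, 38), (12, 49), (16, 13)] -> pick v5 -> 27
v17: WRITE c=8  (c history now [(1, 51), (4, 30), (5, 27), (10, 38), (12, 49), (16, 13), (17, 8)])
v18: WRITE b=20  (b history now [(2, 28), (6, 19), (15, 33), (18, 20)])
v19: WRITE a=42  (a history now [(3, 69), (7, 46), (8, 5), (9, 92), (11, 67), (13, 60), (14, 96), (19, 42)])

Answer: 51
51
51
51
51
28
27
28
27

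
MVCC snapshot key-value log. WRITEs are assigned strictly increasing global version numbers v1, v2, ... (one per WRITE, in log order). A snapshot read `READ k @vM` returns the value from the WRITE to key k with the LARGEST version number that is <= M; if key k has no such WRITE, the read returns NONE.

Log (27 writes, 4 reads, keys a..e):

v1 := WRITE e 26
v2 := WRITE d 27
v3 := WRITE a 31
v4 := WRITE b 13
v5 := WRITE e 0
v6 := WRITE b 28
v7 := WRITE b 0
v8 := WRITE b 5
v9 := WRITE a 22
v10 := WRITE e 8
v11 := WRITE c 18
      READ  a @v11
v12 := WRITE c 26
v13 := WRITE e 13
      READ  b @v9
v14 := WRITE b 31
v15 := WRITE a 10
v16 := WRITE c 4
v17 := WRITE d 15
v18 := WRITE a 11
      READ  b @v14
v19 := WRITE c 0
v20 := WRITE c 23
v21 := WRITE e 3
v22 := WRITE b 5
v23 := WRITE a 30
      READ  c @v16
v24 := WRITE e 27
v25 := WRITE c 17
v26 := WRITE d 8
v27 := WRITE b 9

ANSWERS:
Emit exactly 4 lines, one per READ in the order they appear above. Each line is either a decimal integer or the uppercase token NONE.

Answer: 22
5
31
4

Derivation:
v1: WRITE e=26  (e history now [(1, 26)])
v2: WRITE d=27  (d history now [(2, 27)])
v3: WRITE a=31  (a history now [(3, 31)])
v4: WRITE b=13  (b history now [(4, 13)])
v5: WRITE e=0  (e history now [(1, 26), (5, 0)])
v6: WRITE b=28  (b history now [(4, 13), (6, 28)])
v7: WRITE b=0  (b history now [(4, 13), (6, 28), (7, 0)])
v8: WRITE b=5  (b history now [(4, 13), (6, 28), (7, 0), (8, 5)])
v9: WRITE a=22  (a history now [(3, 31), (9, 22)])
v10: WRITE e=8  (e history now [(1, 26), (5, 0), (10, 8)])
v11: WRITE c=18  (c history now [(11, 18)])
READ a @v11: history=[(3, 31), (9, 22)] -> pick v9 -> 22
v12: WRITE c=26  (c history now [(11, 18), (12, 26)])
v13: WRITE e=13  (e history now [(1, 26), (5, 0), (10, 8), (13, 13)])
READ b @v9: history=[(4, 13), (6, 28), (7, 0), (8, 5)] -> pick v8 -> 5
v14: WRITE b=31  (b history now [(4, 13), (6, 28), (7, 0), (8, 5), (14, 31)])
v15: WRITE a=10  (a history now [(3, 31), (9, 22), (15, 10)])
v16: WRITE c=4  (c history now [(11, 18), (12, 26), (16, 4)])
v17: WRITE d=15  (d history now [(2, 27), (17, 15)])
v18: WRITE a=11  (a history now [(3, 31), (9, 22), (15, 10), (18, 11)])
READ b @v14: history=[(4, 13), (6, 28), (7, 0), (8, 5), (14, 31)] -> pick v14 -> 31
v19: WRITE c=0  (c history now [(11, 18), (12, 26), (16, 4), (19, 0)])
v20: WRITE c=23  (c history now [(11, 18), (12, 26), (16, 4), (19, 0), (20, 23)])
v21: WRITE e=3  (e history now [(1, 26), (5, 0), (10, 8), (13, 13), (21, 3)])
v22: WRITE b=5  (b history now [(4, 13), (6, 28), (7, 0), (8, 5), (14, 31), (22, 5)])
v23: WRITE a=30  (a history now [(3, 31), (9, 22), (15, 10), (18, 11), (23, 30)])
READ c @v16: history=[(11, 18), (12, 26), (16, 4), (19, 0), (20, 23)] -> pick v16 -> 4
v24: WRITE e=27  (e history now [(1, 26), (5, 0), (10, 8), (13, 13), (21, 3), (24, 27)])
v25: WRITE c=17  (c history now [(11, 18), (12, 26), (16, 4), (19, 0), (20, 23), (25, 17)])
v26: WRITE d=8  (d history now [(2, 27), (17, 15), (26, 8)])
v27: WRITE b=9  (b history now [(4, 13), (6, 28), (7, 0), (8, 5), (14, 31), (22, 5), (27, 9)])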